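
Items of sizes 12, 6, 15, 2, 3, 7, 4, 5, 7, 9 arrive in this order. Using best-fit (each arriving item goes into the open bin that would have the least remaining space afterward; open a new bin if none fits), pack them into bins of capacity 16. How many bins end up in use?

  12 → bin 1 (new)  [load 12/16]
  6 → bin 2 (new)  [load 6/16]
  15 → bin 3 (new)  [load 15/16]
  2 → bin 1  [load 14/16]
  3 → bin 2  [load 9/16]
  7 → bin 2  [load 16/16]
  4 → bin 4 (new)  [load 4/16]
  5 → bin 4  [load 9/16]
  7 → bin 4  [load 16/16]
  9 → bin 5 (new)  [load 9/16]
5 bins opened.

5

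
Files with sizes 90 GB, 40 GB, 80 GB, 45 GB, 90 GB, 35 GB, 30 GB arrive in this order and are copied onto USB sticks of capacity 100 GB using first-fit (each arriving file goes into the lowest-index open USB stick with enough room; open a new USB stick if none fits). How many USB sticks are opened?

  90 → USB stick 1 (new)  [load 90/100]
  40 → USB stick 2 (new)  [load 40/100]
  80 → USB stick 3 (new)  [load 80/100]
  45 → USB stick 2  [load 85/100]
  90 → USB stick 4 (new)  [load 90/100]
  35 → USB stick 5 (new)  [load 35/100]
  30 → USB stick 5  [load 65/100]
5 USB sticks opened.

5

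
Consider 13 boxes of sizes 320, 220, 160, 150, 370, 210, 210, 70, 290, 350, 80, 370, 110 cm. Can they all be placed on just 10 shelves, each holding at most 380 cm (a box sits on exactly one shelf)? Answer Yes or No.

A valid assignment using 9 shelves:
  shelf 1: 370 = 370
  shelf 2: 370 = 370
  shelf 3: 350 = 350
  shelf 4: 320 = 320
  shelf 5: 290 + 80 = 370
  shelf 6: 220 + 160 = 380
  shelf 7: 210 + 150 = 360
  shelf 8: 210 + 110 = 320
  shelf 9: 70 = 70
That uses only 9 ≤ 10, so 10 shelves are enough.

Yes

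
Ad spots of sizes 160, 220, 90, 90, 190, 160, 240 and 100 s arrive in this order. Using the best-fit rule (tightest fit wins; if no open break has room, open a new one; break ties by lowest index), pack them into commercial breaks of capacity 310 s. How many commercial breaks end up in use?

  160 → break 1 (new)  [load 160/310]
  220 → break 2 (new)  [load 220/310]
  90 → break 2  [load 310/310]
  90 → break 1  [load 250/310]
  190 → break 3 (new)  [load 190/310]
  160 → break 4 (new)  [load 160/310]
  240 → break 5 (new)  [load 240/310]
  100 → break 3  [load 290/310]
5 commercial breaks opened.

5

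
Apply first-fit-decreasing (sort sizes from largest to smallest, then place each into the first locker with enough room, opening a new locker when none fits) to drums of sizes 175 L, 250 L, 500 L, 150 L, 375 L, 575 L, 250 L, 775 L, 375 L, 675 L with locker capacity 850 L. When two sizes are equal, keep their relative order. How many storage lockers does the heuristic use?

6

Sorted descending: 775, 675, 575, 500, 375, 375, 250, 250, 175, 150.
  775 → locker 1 (new)  [load 775/850]
  675 → locker 2 (new)  [load 675/850]
  575 → locker 3 (new)  [load 575/850]
  500 → locker 4 (new)  [load 500/850]
  375 → locker 5 (new)  [load 375/850]
  375 → locker 5  [load 750/850]
  250 → locker 3  [load 825/850]
  250 → locker 4  [load 750/850]
  175 → locker 2  [load 850/850]
  150 → locker 6 (new)  [load 150/850]
6 storage lockers opened.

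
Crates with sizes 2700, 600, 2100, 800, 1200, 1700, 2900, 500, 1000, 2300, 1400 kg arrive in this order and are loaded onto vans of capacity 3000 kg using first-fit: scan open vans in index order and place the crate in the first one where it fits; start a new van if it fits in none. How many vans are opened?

7

  2700 → van 1 (new)  [load 2700/3000]
  600 → van 2 (new)  [load 600/3000]
  2100 → van 2  [load 2700/3000]
  800 → van 3 (new)  [load 800/3000]
  1200 → van 3  [load 2000/3000]
  1700 → van 4 (new)  [load 1700/3000]
  2900 → van 5 (new)  [load 2900/3000]
  500 → van 3  [load 2500/3000]
  1000 → van 4  [load 2700/3000]
  2300 → van 6 (new)  [load 2300/3000]
  1400 → van 7 (new)  [load 1400/3000]
7 vans opened.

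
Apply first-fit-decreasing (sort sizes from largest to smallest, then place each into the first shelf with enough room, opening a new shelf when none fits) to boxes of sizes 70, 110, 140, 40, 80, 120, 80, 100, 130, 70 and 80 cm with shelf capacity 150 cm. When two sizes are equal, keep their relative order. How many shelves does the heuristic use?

8

Sorted descending: 140, 130, 120, 110, 100, 80, 80, 80, 70, 70, 40.
  140 → shelf 1 (new)  [load 140/150]
  130 → shelf 2 (new)  [load 130/150]
  120 → shelf 3 (new)  [load 120/150]
  110 → shelf 4 (new)  [load 110/150]
  100 → shelf 5 (new)  [load 100/150]
  80 → shelf 6 (new)  [load 80/150]
  80 → shelf 7 (new)  [load 80/150]
  80 → shelf 8 (new)  [load 80/150]
  70 → shelf 6  [load 150/150]
  70 → shelf 7  [load 150/150]
  40 → shelf 4  [load 150/150]
8 shelves opened.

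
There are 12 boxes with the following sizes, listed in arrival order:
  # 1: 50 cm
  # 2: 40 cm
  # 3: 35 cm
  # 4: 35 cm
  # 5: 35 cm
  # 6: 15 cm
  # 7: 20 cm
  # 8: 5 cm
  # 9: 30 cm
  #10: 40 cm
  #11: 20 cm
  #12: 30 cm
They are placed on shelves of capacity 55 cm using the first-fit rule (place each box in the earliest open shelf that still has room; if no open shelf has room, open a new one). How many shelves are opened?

  50 → shelf 1 (new)  [load 50/55]
  40 → shelf 2 (new)  [load 40/55]
  35 → shelf 3 (new)  [load 35/55]
  35 → shelf 4 (new)  [load 35/55]
  35 → shelf 5 (new)  [load 35/55]
  15 → shelf 2  [load 55/55]
  20 → shelf 3  [load 55/55]
  5 → shelf 1  [load 55/55]
  30 → shelf 6 (new)  [load 30/55]
  40 → shelf 7 (new)  [load 40/55]
  20 → shelf 4  [load 55/55]
  30 → shelf 8 (new)  [load 30/55]
8 shelves opened.

8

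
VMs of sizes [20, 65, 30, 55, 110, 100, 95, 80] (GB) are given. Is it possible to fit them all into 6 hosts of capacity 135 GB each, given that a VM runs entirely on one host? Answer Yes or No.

Yes

A valid assignment using 5 hosts:
  host 1: 110 + 20 = 130
  host 2: 100 + 30 = 130
  host 3: 95 = 95
  host 4: 80 + 55 = 135
  host 5: 65 = 65
That uses only 5 ≤ 6, so 6 hosts are enough.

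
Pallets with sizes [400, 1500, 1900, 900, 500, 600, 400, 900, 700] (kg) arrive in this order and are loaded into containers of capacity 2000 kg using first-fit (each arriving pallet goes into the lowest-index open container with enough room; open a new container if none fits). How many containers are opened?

  400 → container 1 (new)  [load 400/2000]
  1500 → container 1  [load 1900/2000]
  1900 → container 2 (new)  [load 1900/2000]
  900 → container 3 (new)  [load 900/2000]
  500 → container 3  [load 1400/2000]
  600 → container 3  [load 2000/2000]
  400 → container 4 (new)  [load 400/2000]
  900 → container 4  [load 1300/2000]
  700 → container 4  [load 2000/2000]
4 containers opened.

4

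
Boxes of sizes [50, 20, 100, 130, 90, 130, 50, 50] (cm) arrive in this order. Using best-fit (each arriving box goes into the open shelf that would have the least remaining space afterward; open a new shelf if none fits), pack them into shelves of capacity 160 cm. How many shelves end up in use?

  50 → shelf 1 (new)  [load 50/160]
  20 → shelf 1  [load 70/160]
  100 → shelf 2 (new)  [load 100/160]
  130 → shelf 3 (new)  [load 130/160]
  90 → shelf 1  [load 160/160]
  130 → shelf 4 (new)  [load 130/160]
  50 → shelf 2  [load 150/160]
  50 → shelf 5 (new)  [load 50/160]
5 shelves opened.

5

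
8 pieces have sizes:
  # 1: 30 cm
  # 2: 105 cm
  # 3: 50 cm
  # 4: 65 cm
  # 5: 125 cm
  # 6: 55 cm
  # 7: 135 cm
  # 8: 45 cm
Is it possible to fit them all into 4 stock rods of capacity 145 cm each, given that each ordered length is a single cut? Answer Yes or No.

Total = 610 cm; ⌈610/145⌉ = 5.
At least 5 stock rods are required, but only 4 are allowed.

No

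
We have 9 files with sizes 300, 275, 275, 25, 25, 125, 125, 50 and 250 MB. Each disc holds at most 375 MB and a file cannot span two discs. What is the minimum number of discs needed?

Total = 300 + 275 + 275 + 250 + 125 + 125 + 50 + 25 + 25 = 1450 MB.
Lower bound: ⌈1450/375⌉ = 4 discs.
A packing using 5 discs:
  disc 1: 300 + 50 + 25 = 375
  disc 2: 275 + 25 = 300
  disc 3: 275 = 275
  disc 4: 250 + 125 = 375
  disc 5: 125 = 125
No arrangement into 4 discs stays within capacity, so 5 is optimal.

5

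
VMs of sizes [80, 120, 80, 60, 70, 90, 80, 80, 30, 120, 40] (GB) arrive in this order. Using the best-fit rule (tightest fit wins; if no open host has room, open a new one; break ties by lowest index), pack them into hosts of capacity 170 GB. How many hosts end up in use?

  80 → host 1 (new)  [load 80/170]
  120 → host 2 (new)  [load 120/170]
  80 → host 1  [load 160/170]
  60 → host 3 (new)  [load 60/170]
  70 → host 3  [load 130/170]
  90 → host 4 (new)  [load 90/170]
  80 → host 4  [load 170/170]
  80 → host 5 (new)  [load 80/170]
  30 → host 3  [load 160/170]
  120 → host 6 (new)  [load 120/170]
  40 → host 2  [load 160/170]
6 hosts opened.

6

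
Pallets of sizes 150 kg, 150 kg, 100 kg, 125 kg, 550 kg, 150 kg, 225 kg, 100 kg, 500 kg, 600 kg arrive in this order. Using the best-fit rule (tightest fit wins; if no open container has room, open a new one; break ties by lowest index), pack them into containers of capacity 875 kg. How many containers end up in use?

4

  150 → container 1 (new)  [load 150/875]
  150 → container 1  [load 300/875]
  100 → container 1  [load 400/875]
  125 → container 1  [load 525/875]
  550 → container 2 (new)  [load 550/875]
  150 → container 2  [load 700/875]
  225 → container 1  [load 750/875]
  100 → container 1  [load 850/875]
  500 → container 3 (new)  [load 500/875]
  600 → container 4 (new)  [load 600/875]
4 containers opened.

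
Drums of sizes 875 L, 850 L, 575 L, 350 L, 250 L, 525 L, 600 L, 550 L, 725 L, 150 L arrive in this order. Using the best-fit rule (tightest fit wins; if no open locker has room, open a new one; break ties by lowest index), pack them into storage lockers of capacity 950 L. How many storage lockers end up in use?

  875 → locker 1 (new)  [load 875/950]
  850 → locker 2 (new)  [load 850/950]
  575 → locker 3 (new)  [load 575/950]
  350 → locker 3  [load 925/950]
  250 → locker 4 (new)  [load 250/950]
  525 → locker 4  [load 775/950]
  600 → locker 5 (new)  [load 600/950]
  550 → locker 6 (new)  [load 550/950]
  725 → locker 7 (new)  [load 725/950]
  150 → locker 4  [load 925/950]
7 storage lockers opened.

7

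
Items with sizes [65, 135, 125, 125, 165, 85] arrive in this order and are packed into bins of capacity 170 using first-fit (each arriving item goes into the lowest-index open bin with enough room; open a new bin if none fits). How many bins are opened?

5

  65 → bin 1 (new)  [load 65/170]
  135 → bin 2 (new)  [load 135/170]
  125 → bin 3 (new)  [load 125/170]
  125 → bin 4 (new)  [load 125/170]
  165 → bin 5 (new)  [load 165/170]
  85 → bin 1  [load 150/170]
5 bins opened.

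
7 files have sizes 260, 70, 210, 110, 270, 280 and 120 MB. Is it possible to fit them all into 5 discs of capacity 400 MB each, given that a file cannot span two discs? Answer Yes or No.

Yes

A valid assignment using 4 discs:
  disc 1: 280 + 120 = 400
  disc 2: 270 + 110 = 380
  disc 3: 260 + 70 = 330
  disc 4: 210 = 210
That uses only 4 ≤ 5, so 5 discs are enough.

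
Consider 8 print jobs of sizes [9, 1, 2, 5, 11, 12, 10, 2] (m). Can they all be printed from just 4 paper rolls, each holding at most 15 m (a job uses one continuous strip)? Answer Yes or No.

Yes

A valid assignment using 4 paper rolls:
  roll 1: 12 + 2 + 1 = 15
  roll 2: 11 + 2 = 13
  roll 3: 10 + 5 = 15
  roll 4: 9 = 9
Every load is within 15 m, so 4 paper rolls suffice.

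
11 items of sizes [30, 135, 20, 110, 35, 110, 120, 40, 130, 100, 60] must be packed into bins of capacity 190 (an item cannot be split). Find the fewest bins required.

Total = 135 + 130 + 120 + 110 + 110 + 100 + 60 + 40 + 35 + 30 + 20 = 890.
Lower bound: ⌈890/190⌉ = 5 bins.
Also, 6 items each exceed 95, and no two of those can share a bin, so at least 6 bins are needed.
A packing using 6 bins:
  bin 1: 135 + 40 = 175
  bin 2: 130 + 60 = 190
  bin 3: 120 + 35 + 30 = 185
  bin 4: 110 + 20 = 130
  bin 5: 110 = 110
  bin 6: 100 = 100
This matches the lower bound, so 6 is optimal.

6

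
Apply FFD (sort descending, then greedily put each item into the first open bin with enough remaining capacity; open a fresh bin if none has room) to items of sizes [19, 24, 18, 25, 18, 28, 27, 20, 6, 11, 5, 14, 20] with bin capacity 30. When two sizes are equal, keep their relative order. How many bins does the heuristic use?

10

Sorted descending: 28, 27, 25, 24, 20, 20, 19, 18, 18, 14, 11, 6, 5.
  28 → bin 1 (new)  [load 28/30]
  27 → bin 2 (new)  [load 27/30]
  25 → bin 3 (new)  [load 25/30]
  24 → bin 4 (new)  [load 24/30]
  20 → bin 5 (new)  [load 20/30]
  20 → bin 6 (new)  [load 20/30]
  19 → bin 7 (new)  [load 19/30]
  18 → bin 8 (new)  [load 18/30]
  18 → bin 9 (new)  [load 18/30]
  14 → bin 10 (new)  [load 14/30]
  11 → bin 7  [load 30/30]
  6 → bin 4  [load 30/30]
  5 → bin 3  [load 30/30]
10 bins opened.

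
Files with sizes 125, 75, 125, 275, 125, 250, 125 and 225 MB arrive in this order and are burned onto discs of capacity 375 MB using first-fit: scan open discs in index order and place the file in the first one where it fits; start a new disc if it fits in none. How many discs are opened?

4

  125 → disc 1 (new)  [load 125/375]
  75 → disc 1  [load 200/375]
  125 → disc 1  [load 325/375]
  275 → disc 2 (new)  [load 275/375]
  125 → disc 3 (new)  [load 125/375]
  250 → disc 3  [load 375/375]
  125 → disc 4 (new)  [load 125/375]
  225 → disc 4  [load 350/375]
4 discs opened.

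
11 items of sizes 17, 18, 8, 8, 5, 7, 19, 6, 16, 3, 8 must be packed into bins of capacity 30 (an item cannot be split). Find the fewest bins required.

4

Total = 19 + 18 + 17 + 16 + 8 + 8 + 8 + 7 + 6 + 5 + 3 = 115.
Lower bound: ⌈115/30⌉ = 4 bins.
A packing using 4 bins:
  bin 1: 19 + 8 + 3 = 30
  bin 2: 18 + 8 = 26
  bin 3: 17 + 8 + 5 = 30
  bin 4: 16 + 7 + 6 = 29
This matches the lower bound, so 4 is optimal.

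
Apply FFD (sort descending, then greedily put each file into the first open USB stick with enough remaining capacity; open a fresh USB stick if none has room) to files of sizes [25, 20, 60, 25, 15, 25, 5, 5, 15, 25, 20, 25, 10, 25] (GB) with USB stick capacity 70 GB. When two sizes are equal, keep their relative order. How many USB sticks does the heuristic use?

5

Sorted descending: 60, 25, 25, 25, 25, 25, 25, 20, 20, 15, 15, 10, 5, 5.
  60 → USB stick 1 (new)  [load 60/70]
  25 → USB stick 2 (new)  [load 25/70]
  25 → USB stick 2  [load 50/70]
  25 → USB stick 3 (new)  [load 25/70]
  25 → USB stick 3  [load 50/70]
  25 → USB stick 4 (new)  [load 25/70]
  25 → USB stick 4  [load 50/70]
  20 → USB stick 2  [load 70/70]
  20 → USB stick 3  [load 70/70]
  15 → USB stick 4  [load 65/70]
  15 → USB stick 5 (new)  [load 15/70]
  10 → USB stick 1  [load 70/70]
  5 → USB stick 4  [load 70/70]
  5 → USB stick 5  [load 20/70]
5 USB sticks opened.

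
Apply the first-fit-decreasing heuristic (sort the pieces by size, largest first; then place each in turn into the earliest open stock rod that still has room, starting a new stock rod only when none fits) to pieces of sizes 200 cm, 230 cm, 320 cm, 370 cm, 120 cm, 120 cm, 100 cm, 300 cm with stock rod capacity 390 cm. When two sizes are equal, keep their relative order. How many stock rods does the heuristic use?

6

Sorted descending: 370, 320, 300, 230, 200, 120, 120, 100.
  370 → stock rod 1 (new)  [load 370/390]
  320 → stock rod 2 (new)  [load 320/390]
  300 → stock rod 3 (new)  [load 300/390]
  230 → stock rod 4 (new)  [load 230/390]
  200 → stock rod 5 (new)  [load 200/390]
  120 → stock rod 4  [load 350/390]
  120 → stock rod 5  [load 320/390]
  100 → stock rod 6 (new)  [load 100/390]
6 stock rods opened.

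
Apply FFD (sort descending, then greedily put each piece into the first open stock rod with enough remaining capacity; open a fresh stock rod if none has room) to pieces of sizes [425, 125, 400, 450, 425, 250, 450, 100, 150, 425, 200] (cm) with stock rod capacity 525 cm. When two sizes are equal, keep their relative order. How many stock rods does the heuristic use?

Sorted descending: 450, 450, 425, 425, 425, 400, 250, 200, 150, 125, 100.
  450 → stock rod 1 (new)  [load 450/525]
  450 → stock rod 2 (new)  [load 450/525]
  425 → stock rod 3 (new)  [load 425/525]
  425 → stock rod 4 (new)  [load 425/525]
  425 → stock rod 5 (new)  [load 425/525]
  400 → stock rod 6 (new)  [load 400/525]
  250 → stock rod 7 (new)  [load 250/525]
  200 → stock rod 7  [load 450/525]
  150 → stock rod 8 (new)  [load 150/525]
  125 → stock rod 6  [load 525/525]
  100 → stock rod 3  [load 525/525]
8 stock rods opened.

8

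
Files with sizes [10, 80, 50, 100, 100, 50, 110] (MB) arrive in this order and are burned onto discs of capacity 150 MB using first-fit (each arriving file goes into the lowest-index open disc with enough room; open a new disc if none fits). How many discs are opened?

4

  10 → disc 1 (new)  [load 10/150]
  80 → disc 1  [load 90/150]
  50 → disc 1  [load 140/150]
  100 → disc 2 (new)  [load 100/150]
  100 → disc 3 (new)  [load 100/150]
  50 → disc 2  [load 150/150]
  110 → disc 4 (new)  [load 110/150]
4 discs opened.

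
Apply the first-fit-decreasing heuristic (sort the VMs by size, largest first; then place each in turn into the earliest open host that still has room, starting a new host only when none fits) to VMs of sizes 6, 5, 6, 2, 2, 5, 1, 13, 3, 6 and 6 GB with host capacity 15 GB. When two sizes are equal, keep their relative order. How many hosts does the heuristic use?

Sorted descending: 13, 6, 6, 6, 6, 5, 5, 3, 2, 2, 1.
  13 → host 1 (new)  [load 13/15]
  6 → host 2 (new)  [load 6/15]
  6 → host 2  [load 12/15]
  6 → host 3 (new)  [load 6/15]
  6 → host 3  [load 12/15]
  5 → host 4 (new)  [load 5/15]
  5 → host 4  [load 10/15]
  3 → host 2  [load 15/15]
  2 → host 1  [load 15/15]
  2 → host 3  [load 14/15]
  1 → host 3  [load 15/15]
4 hosts opened.

4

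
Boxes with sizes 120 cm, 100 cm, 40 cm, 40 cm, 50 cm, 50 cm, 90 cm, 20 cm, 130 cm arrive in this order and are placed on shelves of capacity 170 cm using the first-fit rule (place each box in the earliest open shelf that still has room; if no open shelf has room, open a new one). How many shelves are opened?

5

  120 → shelf 1 (new)  [load 120/170]
  100 → shelf 2 (new)  [load 100/170]
  40 → shelf 1  [load 160/170]
  40 → shelf 2  [load 140/170]
  50 → shelf 3 (new)  [load 50/170]
  50 → shelf 3  [load 100/170]
  90 → shelf 4 (new)  [load 90/170]
  20 → shelf 2  [load 160/170]
  130 → shelf 5 (new)  [load 130/170]
5 shelves opened.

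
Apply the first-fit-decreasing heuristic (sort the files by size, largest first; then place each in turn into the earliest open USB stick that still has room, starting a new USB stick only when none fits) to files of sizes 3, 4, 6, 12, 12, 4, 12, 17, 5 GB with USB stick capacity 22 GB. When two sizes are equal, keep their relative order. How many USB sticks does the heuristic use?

Sorted descending: 17, 12, 12, 12, 6, 5, 4, 4, 3.
  17 → USB stick 1 (new)  [load 17/22]
  12 → USB stick 2 (new)  [load 12/22]
  12 → USB stick 3 (new)  [load 12/22]
  12 → USB stick 4 (new)  [load 12/22]
  6 → USB stick 2  [load 18/22]
  5 → USB stick 1  [load 22/22]
  4 → USB stick 2  [load 22/22]
  4 → USB stick 3  [load 16/22]
  3 → USB stick 3  [load 19/22]
4 USB sticks opened.

4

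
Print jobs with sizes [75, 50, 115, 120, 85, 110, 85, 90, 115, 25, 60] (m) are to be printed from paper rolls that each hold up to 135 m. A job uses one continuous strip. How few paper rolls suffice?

Total = 120 + 115 + 115 + 110 + 90 + 85 + 85 + 75 + 60 + 50 + 25 = 930 m.
Lower bound: ⌈930/135⌉ = 7 paper rolls.
Also, 8 print jobs each exceed 135/2 m, and no two of those can share a roll, so at least 8 paper rolls are needed.
A packing using 8 paper rolls:
  roll 1: 120 = 120
  roll 2: 115 = 115
  roll 3: 115 = 115
  roll 4: 110 + 25 = 135
  roll 5: 90 = 90
  roll 6: 85 + 50 = 135
  roll 7: 85 = 85
  roll 8: 75 + 60 = 135
This matches the lower bound, so 8 is optimal.

8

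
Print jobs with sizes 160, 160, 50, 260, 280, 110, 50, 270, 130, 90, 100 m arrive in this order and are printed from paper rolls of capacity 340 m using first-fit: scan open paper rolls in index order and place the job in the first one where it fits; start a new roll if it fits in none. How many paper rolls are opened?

6

  160 → roll 1 (new)  [load 160/340]
  160 → roll 1  [load 320/340]
  50 → roll 2 (new)  [load 50/340]
  260 → roll 2  [load 310/340]
  280 → roll 3 (new)  [load 280/340]
  110 → roll 4 (new)  [load 110/340]
  50 → roll 3  [load 330/340]
  270 → roll 5 (new)  [load 270/340]
  130 → roll 4  [load 240/340]
  90 → roll 4  [load 330/340]
  100 → roll 6 (new)  [load 100/340]
6 paper rolls opened.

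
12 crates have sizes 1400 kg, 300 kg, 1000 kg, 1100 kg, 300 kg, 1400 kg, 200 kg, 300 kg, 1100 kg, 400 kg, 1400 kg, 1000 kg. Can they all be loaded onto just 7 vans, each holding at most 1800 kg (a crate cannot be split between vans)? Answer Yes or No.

A valid assignment using 7 vans:
  van 1: 1400 + 400 = 1800
  van 2: 1400 + 300 = 1700
  van 3: 1400 + 300 = 1700
  van 4: 1100 + 300 + 200 = 1600
  van 5: 1100 = 1100
  van 6: 1000 = 1000
  van 7: 1000 = 1000
Every load is within 1800 kg, so 7 vans suffice.

Yes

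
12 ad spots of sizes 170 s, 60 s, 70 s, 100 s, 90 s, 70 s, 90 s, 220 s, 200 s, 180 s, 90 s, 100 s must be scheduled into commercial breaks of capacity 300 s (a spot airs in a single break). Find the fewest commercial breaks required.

Total = 220 + 200 + 180 + 170 + 100 + 100 + 90 + 90 + 90 + 70 + 70 + 60 = 1440 s.
Lower bound: ⌈1440/300⌉ = 5 commercial breaks.
A packing using 5 commercial breaks:
  break 1: 220 + 70 = 290
  break 2: 200 + 100 = 300
  break 3: 180 + 100 = 280
  break 4: 170 + 70 + 60 = 300
  break 5: 90 + 90 + 90 = 270
This matches the lower bound, so 5 is optimal.

5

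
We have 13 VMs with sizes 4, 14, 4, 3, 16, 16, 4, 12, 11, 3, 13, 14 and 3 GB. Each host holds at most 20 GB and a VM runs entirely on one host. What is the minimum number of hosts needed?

Total = 16 + 16 + 14 + 14 + 13 + 12 + 11 + 4 + 4 + 4 + 3 + 3 + 3 = 117 GB.
Lower bound: ⌈117/20⌉ = 6 hosts.
Also, 7 VMs each exceed 10 GB, and no two of those can share a host, so at least 7 hosts are needed.
A packing using 7 hosts:
  host 1: 16 + 4 = 20
  host 2: 16 + 4 = 20
  host 3: 14 + 4 = 18
  host 4: 14 + 3 + 3 = 20
  host 5: 13 + 3 = 16
  host 6: 12 = 12
  host 7: 11 = 11
This matches the lower bound, so 7 is optimal.

7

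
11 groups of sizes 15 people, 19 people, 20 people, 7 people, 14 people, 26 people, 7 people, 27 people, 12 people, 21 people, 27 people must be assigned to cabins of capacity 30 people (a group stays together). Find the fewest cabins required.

8

Total = 27 + 27 + 26 + 21 + 20 + 19 + 15 + 14 + 12 + 7 + 7 = 195 people.
Lower bound: ⌈195/30⌉ = 7 cabins.
A packing using 8 cabins:
  cabin 1: 27 = 27
  cabin 2: 27 = 27
  cabin 3: 26 = 26
  cabin 4: 21 + 7 = 28
  cabin 5: 20 + 7 = 27
  cabin 6: 19 = 19
  cabin 7: 15 + 14 = 29
  cabin 8: 12 = 12
No arrangement into 7 cabins stays within capacity, so 8 is optimal.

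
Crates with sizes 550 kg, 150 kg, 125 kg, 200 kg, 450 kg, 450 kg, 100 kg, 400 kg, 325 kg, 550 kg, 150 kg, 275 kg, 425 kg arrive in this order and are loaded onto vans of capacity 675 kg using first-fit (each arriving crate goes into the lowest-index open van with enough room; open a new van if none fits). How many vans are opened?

8

  550 → van 1 (new)  [load 550/675]
  150 → van 2 (new)  [load 150/675]
  125 → van 1  [load 675/675]
  200 → van 2  [load 350/675]
  450 → van 3 (new)  [load 450/675]
  450 → van 4 (new)  [load 450/675]
  100 → van 2  [load 450/675]
  400 → van 5 (new)  [load 400/675]
  325 → van 6 (new)  [load 325/675]
  550 → van 7 (new)  [load 550/675]
  150 → van 2  [load 600/675]
  275 → van 5  [load 675/675]
  425 → van 8 (new)  [load 425/675]
8 vans opened.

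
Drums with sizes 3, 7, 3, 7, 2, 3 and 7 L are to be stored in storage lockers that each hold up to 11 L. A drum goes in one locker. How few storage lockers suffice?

4

Total = 7 + 7 + 7 + 3 + 3 + 3 + 2 = 32 L.
Lower bound: ⌈32/11⌉ = 3 storage lockers.
A packing using 4 storage lockers:
  locker 1: 7 + 3 = 10
  locker 2: 7 + 3 = 10
  locker 3: 7 + 3 = 10
  locker 4: 2 = 2
No arrangement into 3 storage lockers stays within capacity, so 4 is optimal.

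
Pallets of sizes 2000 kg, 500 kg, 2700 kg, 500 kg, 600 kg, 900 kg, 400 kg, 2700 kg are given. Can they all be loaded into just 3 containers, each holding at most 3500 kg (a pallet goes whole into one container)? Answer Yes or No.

No

Total = 10300 kg; ⌈10300/3500⌉ = 3.
The bound of 3 does not rule out 3, but exhaustive search shows no assignment into 3 containers of capacity 3500 kg exists — the minimum is 4.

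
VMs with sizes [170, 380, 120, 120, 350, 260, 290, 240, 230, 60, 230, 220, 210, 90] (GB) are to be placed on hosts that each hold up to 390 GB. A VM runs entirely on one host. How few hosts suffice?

Total = 380 + 350 + 290 + 260 + 240 + 230 + 230 + 220 + 210 + 170 + 120 + 120 + 90 + 60 = 2970 GB.
Lower bound: ⌈2970/390⌉ = 8 hosts.
Also, 9 VMs each exceed 195 GB, and no two of those can share a host, so at least 9 hosts are needed.
A packing using 9 hosts:
  host 1: 380 = 380
  host 2: 350 = 350
  host 3: 290 + 90 = 380
  host 4: 260 + 120 = 380
  host 5: 240 + 120 = 360
  host 6: 230 + 60 = 290
  host 7: 230 = 230
  host 8: 220 + 170 = 390
  host 9: 210 = 210
This matches the lower bound, so 9 is optimal.

9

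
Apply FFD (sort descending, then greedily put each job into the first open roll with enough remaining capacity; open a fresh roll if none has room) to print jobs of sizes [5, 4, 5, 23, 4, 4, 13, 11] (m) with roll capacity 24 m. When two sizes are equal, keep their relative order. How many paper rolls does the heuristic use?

3

Sorted descending: 23, 13, 11, 5, 5, 4, 4, 4.
  23 → roll 1 (new)  [load 23/24]
  13 → roll 2 (new)  [load 13/24]
  11 → roll 2  [load 24/24]
  5 → roll 3 (new)  [load 5/24]
  5 → roll 3  [load 10/24]
  4 → roll 3  [load 14/24]
  4 → roll 3  [load 18/24]
  4 → roll 3  [load 22/24]
3 paper rolls opened.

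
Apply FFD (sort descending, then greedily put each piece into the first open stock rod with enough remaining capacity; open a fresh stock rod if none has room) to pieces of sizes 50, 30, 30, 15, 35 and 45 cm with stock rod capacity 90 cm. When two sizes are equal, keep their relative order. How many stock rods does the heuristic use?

Sorted descending: 50, 45, 35, 30, 30, 15.
  50 → stock rod 1 (new)  [load 50/90]
  45 → stock rod 2 (new)  [load 45/90]
  35 → stock rod 1  [load 85/90]
  30 → stock rod 2  [load 75/90]
  30 → stock rod 3 (new)  [load 30/90]
  15 → stock rod 2  [load 90/90]
3 stock rods opened.

3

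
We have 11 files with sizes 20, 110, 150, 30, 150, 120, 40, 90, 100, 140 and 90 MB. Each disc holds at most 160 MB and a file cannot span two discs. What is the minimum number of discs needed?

8

Total = 150 + 150 + 140 + 120 + 110 + 100 + 90 + 90 + 40 + 30 + 20 = 1040 MB.
Lower bound: ⌈1040/160⌉ = 7 discs.
Also, 8 files each exceed 80 MB, and no two of those can share a disc, so at least 8 discs are needed.
A packing using 8 discs:
  disc 1: 150 = 150
  disc 2: 150 = 150
  disc 3: 140 + 20 = 160
  disc 4: 120 + 40 = 160
  disc 5: 110 + 30 = 140
  disc 6: 100 = 100
  disc 7: 90 = 90
  disc 8: 90 = 90
This matches the lower bound, so 8 is optimal.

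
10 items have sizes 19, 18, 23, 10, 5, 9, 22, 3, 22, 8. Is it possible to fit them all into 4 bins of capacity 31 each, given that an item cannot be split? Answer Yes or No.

Total = 139; ⌈139/31⌉ = 5.
At least 5 bins are required, but only 4 are allowed.

No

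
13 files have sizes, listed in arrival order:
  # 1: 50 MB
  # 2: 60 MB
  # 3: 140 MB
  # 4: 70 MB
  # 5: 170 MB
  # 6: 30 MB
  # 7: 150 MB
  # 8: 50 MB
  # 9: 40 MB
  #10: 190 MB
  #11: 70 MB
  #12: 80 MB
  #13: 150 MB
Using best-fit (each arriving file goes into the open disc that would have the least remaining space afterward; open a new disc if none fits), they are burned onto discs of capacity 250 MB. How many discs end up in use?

6

  50 → disc 1 (new)  [load 50/250]
  60 → disc 1  [load 110/250]
  140 → disc 1  [load 250/250]
  70 → disc 2 (new)  [load 70/250]
  170 → disc 2  [load 240/250]
  30 → disc 3 (new)  [load 30/250]
  150 → disc 3  [load 180/250]
  50 → disc 3  [load 230/250]
  40 → disc 4 (new)  [load 40/250]
  190 → disc 4  [load 230/250]
  70 → disc 5 (new)  [load 70/250]
  80 → disc 5  [load 150/250]
  150 → disc 6 (new)  [load 150/250]
6 discs opened.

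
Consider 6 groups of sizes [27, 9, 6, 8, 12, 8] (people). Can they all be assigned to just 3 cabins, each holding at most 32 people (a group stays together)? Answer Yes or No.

A valid assignment using 3 cabins:
  cabin 1: 27 = 27
  cabin 2: 12 + 9 + 8 = 29
  cabin 3: 8 + 6 = 14
Every load is within 32 people, so 3 cabins suffice.

Yes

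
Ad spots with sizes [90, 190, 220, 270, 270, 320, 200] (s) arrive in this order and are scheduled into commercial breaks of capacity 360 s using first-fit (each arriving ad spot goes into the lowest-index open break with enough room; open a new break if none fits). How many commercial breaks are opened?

  90 → break 1 (new)  [load 90/360]
  190 → break 1  [load 280/360]
  220 → break 2 (new)  [load 220/360]
  270 → break 3 (new)  [load 270/360]
  270 → break 4 (new)  [load 270/360]
  320 → break 5 (new)  [load 320/360]
  200 → break 6 (new)  [load 200/360]
6 commercial breaks opened.

6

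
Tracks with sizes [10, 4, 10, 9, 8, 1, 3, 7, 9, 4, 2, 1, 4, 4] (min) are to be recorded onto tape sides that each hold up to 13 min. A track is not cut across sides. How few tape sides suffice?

6

Total = 10 + 10 + 9 + 9 + 8 + 7 + 4 + 4 + 4 + 4 + 3 + 2 + 1 + 1 = 76 min.
Lower bound: ⌈76/13⌉ = 6 tape sides.
A packing using 6 tape sides:
  side 1: 10 + 3 = 13
  side 2: 10 + 2 + 1 = 13
  side 3: 9 + 4 = 13
  side 4: 9 + 4 = 13
  side 5: 8 + 4 + 1 = 13
  side 6: 7 + 4 = 11
This matches the lower bound, so 6 is optimal.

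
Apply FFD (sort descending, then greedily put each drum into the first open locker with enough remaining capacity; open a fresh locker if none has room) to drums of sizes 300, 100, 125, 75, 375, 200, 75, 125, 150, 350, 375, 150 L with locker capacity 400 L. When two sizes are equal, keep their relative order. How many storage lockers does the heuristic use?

Sorted descending: 375, 375, 350, 300, 200, 150, 150, 125, 125, 100, 75, 75.
  375 → locker 1 (new)  [load 375/400]
  375 → locker 2 (new)  [load 375/400]
  350 → locker 3 (new)  [load 350/400]
  300 → locker 4 (new)  [load 300/400]
  200 → locker 5 (new)  [load 200/400]
  150 → locker 5  [load 350/400]
  150 → locker 6 (new)  [load 150/400]
  125 → locker 6  [load 275/400]
  125 → locker 6  [load 400/400]
  100 → locker 4  [load 400/400]
  75 → locker 7 (new)  [load 75/400]
  75 → locker 7  [load 150/400]
7 storage lockers opened.

7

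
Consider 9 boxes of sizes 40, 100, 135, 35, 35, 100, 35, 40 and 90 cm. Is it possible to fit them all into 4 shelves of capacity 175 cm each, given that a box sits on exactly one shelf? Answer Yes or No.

A valid assignment using 4 shelves:
  shelf 1: 135 + 40 = 175
  shelf 2: 100 + 40 + 35 = 175
  shelf 3: 100 + 35 + 35 = 170
  shelf 4: 90 = 90
Every load is within 175 cm, so 4 shelves suffice.

Yes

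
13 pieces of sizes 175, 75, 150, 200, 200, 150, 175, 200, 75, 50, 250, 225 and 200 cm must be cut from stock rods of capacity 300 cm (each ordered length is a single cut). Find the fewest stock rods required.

Total = 250 + 225 + 200 + 200 + 200 + 200 + 175 + 175 + 150 + 150 + 75 + 75 + 50 = 2125 cm.
Lower bound: ⌈2125/300⌉ = 8 stock rods.
A packing using 9 stock rods:
  stock rod 1: 250 + 50 = 300
  stock rod 2: 225 + 75 = 300
  stock rod 3: 200 + 75 = 275
  stock rod 4: 200 = 200
  stock rod 5: 200 = 200
  stock rod 6: 200 = 200
  stock rod 7: 175 = 175
  stock rod 8: 175 = 175
  stock rod 9: 150 + 150 = 300
No arrangement into 8 stock rods stays within capacity, so 9 is optimal.

9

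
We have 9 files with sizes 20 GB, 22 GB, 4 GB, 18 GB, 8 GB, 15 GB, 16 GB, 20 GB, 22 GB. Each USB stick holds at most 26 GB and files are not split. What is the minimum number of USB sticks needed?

7

Total = 22 + 22 + 20 + 20 + 18 + 16 + 15 + 8 + 4 = 145 GB.
Lower bound: ⌈145/26⌉ = 6 USB sticks.
Also, 7 files each exceed 13 GB, and no two of those can share a USB stick, so at least 7 USB sticks are needed.
A packing using 7 USB sticks:
  USB stick 1: 22 + 4 = 26
  USB stick 2: 22 = 22
  USB stick 3: 20 = 20
  USB stick 4: 20 = 20
  USB stick 5: 18 + 8 = 26
  USB stick 6: 16 = 16
  USB stick 7: 15 = 15
This matches the lower bound, so 7 is optimal.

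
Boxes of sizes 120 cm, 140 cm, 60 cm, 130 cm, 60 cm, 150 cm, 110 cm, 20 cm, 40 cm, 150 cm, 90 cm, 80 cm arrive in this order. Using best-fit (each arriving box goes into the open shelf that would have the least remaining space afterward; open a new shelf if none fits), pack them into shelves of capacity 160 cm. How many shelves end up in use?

  120 → shelf 1 (new)  [load 120/160]
  140 → shelf 2 (new)  [load 140/160]
  60 → shelf 3 (new)  [load 60/160]
  130 → shelf 4 (new)  [load 130/160]
  60 → shelf 3  [load 120/160]
  150 → shelf 5 (new)  [load 150/160]
  110 → shelf 6 (new)  [load 110/160]
  20 → shelf 2  [load 160/160]
  40 → shelf 1  [load 160/160]
  150 → shelf 7 (new)  [load 150/160]
  90 → shelf 8 (new)  [load 90/160]
  80 → shelf 9 (new)  [load 80/160]
9 shelves opened.

9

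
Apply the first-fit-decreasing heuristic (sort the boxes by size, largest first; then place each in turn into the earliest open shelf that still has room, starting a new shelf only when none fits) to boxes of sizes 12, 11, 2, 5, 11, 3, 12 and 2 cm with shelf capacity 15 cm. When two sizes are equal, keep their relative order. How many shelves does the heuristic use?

Sorted descending: 12, 12, 11, 11, 5, 3, 2, 2.
  12 → shelf 1 (new)  [load 12/15]
  12 → shelf 2 (new)  [load 12/15]
  11 → shelf 3 (new)  [load 11/15]
  11 → shelf 4 (new)  [load 11/15]
  5 → shelf 5 (new)  [load 5/15]
  3 → shelf 1  [load 15/15]
  2 → shelf 2  [load 14/15]
  2 → shelf 3  [load 13/15]
5 shelves opened.

5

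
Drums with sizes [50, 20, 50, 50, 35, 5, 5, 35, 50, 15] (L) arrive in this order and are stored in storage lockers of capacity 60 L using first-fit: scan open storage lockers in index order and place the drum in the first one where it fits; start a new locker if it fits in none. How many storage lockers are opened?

6

  50 → locker 1 (new)  [load 50/60]
  20 → locker 2 (new)  [load 20/60]
  50 → locker 3 (new)  [load 50/60]
  50 → locker 4 (new)  [load 50/60]
  35 → locker 2  [load 55/60]
  5 → locker 1  [load 55/60]
  5 → locker 1  [load 60/60]
  35 → locker 5 (new)  [load 35/60]
  50 → locker 6 (new)  [load 50/60]
  15 → locker 5  [load 50/60]
6 storage lockers opened.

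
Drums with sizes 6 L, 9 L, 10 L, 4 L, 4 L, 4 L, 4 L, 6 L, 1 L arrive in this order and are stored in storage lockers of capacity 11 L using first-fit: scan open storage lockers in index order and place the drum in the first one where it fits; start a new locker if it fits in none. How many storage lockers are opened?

5

  6 → locker 1 (new)  [load 6/11]
  9 → locker 2 (new)  [load 9/11]
  10 → locker 3 (new)  [load 10/11]
  4 → locker 1  [load 10/11]
  4 → locker 4 (new)  [load 4/11]
  4 → locker 4  [load 8/11]
  4 → locker 5 (new)  [load 4/11]
  6 → locker 5  [load 10/11]
  1 → locker 1  [load 11/11]
5 storage lockers opened.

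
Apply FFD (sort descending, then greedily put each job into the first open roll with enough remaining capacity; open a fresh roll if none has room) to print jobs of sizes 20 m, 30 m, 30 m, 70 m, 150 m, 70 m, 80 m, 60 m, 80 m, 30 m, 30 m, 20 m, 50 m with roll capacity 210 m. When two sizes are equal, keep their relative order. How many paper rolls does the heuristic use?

Sorted descending: 150, 80, 80, 70, 70, 60, 50, 30, 30, 30, 30, 20, 20.
  150 → roll 1 (new)  [load 150/210]
  80 → roll 2 (new)  [load 80/210]
  80 → roll 2  [load 160/210]
  70 → roll 3 (new)  [load 70/210]
  70 → roll 3  [load 140/210]
  60 → roll 1  [load 210/210]
  50 → roll 2  [load 210/210]
  30 → roll 3  [load 170/210]
  30 → roll 3  [load 200/210]
  30 → roll 4 (new)  [load 30/210]
  30 → roll 4  [load 60/210]
  20 → roll 4  [load 80/210]
  20 → roll 4  [load 100/210]
4 paper rolls opened.

4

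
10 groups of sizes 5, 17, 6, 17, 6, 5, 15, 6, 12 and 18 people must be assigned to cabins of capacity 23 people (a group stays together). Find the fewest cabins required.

Total = 18 + 17 + 17 + 15 + 12 + 6 + 6 + 6 + 5 + 5 = 107 people.
Lower bound: ⌈107/23⌉ = 5 cabins.
A packing using 5 cabins:
  cabin 1: 18 + 5 = 23
  cabin 2: 17 + 6 = 23
  cabin 3: 17 + 6 = 23
  cabin 4: 15 + 6 = 21
  cabin 5: 12 + 5 = 17
This matches the lower bound, so 5 is optimal.

5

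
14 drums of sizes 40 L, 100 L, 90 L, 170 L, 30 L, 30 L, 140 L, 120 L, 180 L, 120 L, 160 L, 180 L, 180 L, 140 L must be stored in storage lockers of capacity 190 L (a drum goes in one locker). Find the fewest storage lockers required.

Total = 180 + 180 + 180 + 170 + 160 + 140 + 140 + 120 + 120 + 100 + 90 + 40 + 30 + 30 = 1680 L.
Lower bound: ⌈1680/190⌉ = 9 storage lockers.
Also, 10 drums each exceed 95 L, and no two of those can share a locker, so at least 10 storage lockers are needed.
A packing using 10 storage lockers:
  locker 1: 180 = 180
  locker 2: 180 = 180
  locker 3: 180 = 180
  locker 4: 170 = 170
  locker 5: 160 + 30 = 190
  locker 6: 140 + 40 = 180
  locker 7: 140 + 30 = 170
  locker 8: 120 = 120
  locker 9: 120 = 120
  locker 10: 100 + 90 = 190
This matches the lower bound, so 10 is optimal.

10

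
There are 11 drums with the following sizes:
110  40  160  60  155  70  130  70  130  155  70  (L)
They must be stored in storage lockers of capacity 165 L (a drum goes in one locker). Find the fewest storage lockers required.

Total = 160 + 155 + 155 + 130 + 130 + 110 + 70 + 70 + 70 + 60 + 40 = 1150 L.
Lower bound: ⌈1150/165⌉ = 7 storage lockers.
A packing using 8 storage lockers:
  locker 1: 160 = 160
  locker 2: 155 = 155
  locker 3: 155 = 155
  locker 4: 130 = 130
  locker 5: 130 = 130
  locker 6: 110 + 40 = 150
  locker 7: 70 + 70 = 140
  locker 8: 70 + 60 = 130
No arrangement into 7 storage lockers stays within capacity, so 8 is optimal.

8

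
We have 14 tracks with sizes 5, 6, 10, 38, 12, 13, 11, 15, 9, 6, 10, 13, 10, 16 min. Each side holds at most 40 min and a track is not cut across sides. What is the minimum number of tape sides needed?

Total = 38 + 16 + 15 + 13 + 13 + 12 + 11 + 10 + 10 + 10 + 9 + 6 + 6 + 5 = 174 min.
Lower bound: ⌈174/40⌉ = 5 tape sides.
A packing using 5 tape sides:
  side 1: 38 = 38
  side 2: 16 + 15 + 9 = 40
  side 3: 13 + 13 + 12 = 38
  side 4: 11 + 10 + 10 + 6 = 37
  side 5: 10 + 6 + 5 = 21
This matches the lower bound, so 5 is optimal.

5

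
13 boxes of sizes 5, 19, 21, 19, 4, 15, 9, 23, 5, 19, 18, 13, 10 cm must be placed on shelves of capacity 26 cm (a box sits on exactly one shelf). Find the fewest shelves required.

Total = 23 + 21 + 19 + 19 + 19 + 18 + 15 + 13 + 10 + 9 + 5 + 5 + 4 = 180 cm.
Lower bound: ⌈180/26⌉ = 7 shelves.
A packing using 8 shelves:
  shelf 1: 23 = 23
  shelf 2: 21 + 5 = 26
  shelf 3: 19 + 5 = 24
  shelf 4: 19 + 4 = 23
  shelf 5: 19 = 19
  shelf 6: 18 = 18
  shelf 7: 15 + 10 = 25
  shelf 8: 13 + 9 = 22
No arrangement into 7 shelves stays within capacity, so 8 is optimal.

8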